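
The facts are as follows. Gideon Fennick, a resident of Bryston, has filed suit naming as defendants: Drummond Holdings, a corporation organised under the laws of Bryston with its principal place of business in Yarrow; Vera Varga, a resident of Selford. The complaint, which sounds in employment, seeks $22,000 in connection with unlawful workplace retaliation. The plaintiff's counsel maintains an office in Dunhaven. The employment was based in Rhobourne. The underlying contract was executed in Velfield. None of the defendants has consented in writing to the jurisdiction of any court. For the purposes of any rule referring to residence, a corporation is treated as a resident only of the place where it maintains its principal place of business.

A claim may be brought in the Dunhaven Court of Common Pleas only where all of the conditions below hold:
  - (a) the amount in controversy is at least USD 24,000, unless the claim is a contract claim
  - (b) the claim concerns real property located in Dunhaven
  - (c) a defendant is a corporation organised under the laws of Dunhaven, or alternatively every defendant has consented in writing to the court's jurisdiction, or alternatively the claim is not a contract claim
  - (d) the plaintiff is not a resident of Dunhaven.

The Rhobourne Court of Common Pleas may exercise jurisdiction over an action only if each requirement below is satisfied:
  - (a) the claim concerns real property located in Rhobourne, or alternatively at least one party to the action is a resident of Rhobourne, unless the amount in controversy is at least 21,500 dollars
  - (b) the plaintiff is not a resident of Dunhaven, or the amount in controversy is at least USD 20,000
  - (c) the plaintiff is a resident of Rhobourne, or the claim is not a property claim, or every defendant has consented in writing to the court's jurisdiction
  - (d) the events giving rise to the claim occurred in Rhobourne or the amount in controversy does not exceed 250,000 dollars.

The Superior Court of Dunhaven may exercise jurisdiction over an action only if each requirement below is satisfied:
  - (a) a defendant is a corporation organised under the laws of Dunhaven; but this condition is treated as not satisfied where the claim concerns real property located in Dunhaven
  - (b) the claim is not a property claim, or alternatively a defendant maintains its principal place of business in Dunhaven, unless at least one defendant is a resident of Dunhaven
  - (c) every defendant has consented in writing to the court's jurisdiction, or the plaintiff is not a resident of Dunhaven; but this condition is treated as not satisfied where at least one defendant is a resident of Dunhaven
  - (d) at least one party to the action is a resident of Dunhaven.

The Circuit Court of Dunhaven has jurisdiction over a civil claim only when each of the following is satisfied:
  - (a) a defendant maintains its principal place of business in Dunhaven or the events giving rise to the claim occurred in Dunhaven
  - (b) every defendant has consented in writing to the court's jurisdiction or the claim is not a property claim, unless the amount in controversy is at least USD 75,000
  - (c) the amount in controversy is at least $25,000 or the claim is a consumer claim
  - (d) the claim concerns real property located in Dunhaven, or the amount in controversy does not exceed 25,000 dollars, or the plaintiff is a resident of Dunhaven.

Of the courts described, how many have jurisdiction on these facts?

The Dunhaven Court of Common Pleas:
  (a) The amount in controversy is USD 22,000, below the 24,000 dollars floor. The proviso offers no rescue either, since the claim is an employment claim, not a contract claim. Fails.
  (b) The claim does not concern real property. Not satisfied.
  (c) The claim is an employment claim, not a contract claim, which satisfies one of the alternatives. Met.
  (d) The plaintiff resides in Bryston, which is not Dunhaven. Satisfied.
  → At least one condition fails; no jurisdiction.
The Rhobourne Court of Common Pleas:
  (a) The claim does not concern real property; no party resides in Rhobourne — none of the alternatives is met. However, the amount in controversy is $22,000, which meets the $21,500 floor, so the 'unless' proviso supplies this condition. Condition met.
  (b) The plaintiff resides in Bryston, which is not Dunhaven — that alternative is enough. Satisfied.
  (c) The claim is an employment claim, not a property claim, so one alternative holds. Condition met.
  (d) The operative events occurred in Rhobourne — that alternative is enough. Satisfied.
  → The court has jurisdiction.
The Superior Court of Dunhaven:
  (a) The corporate defendant(s) are organised in Bryston, not Dunhaven. Condition not met.
  (b) The claim is an employment claim, not a property claim, so one alternative holds. Satisfied.
  (c) The plaintiff resides in Bryston, which is not Dunhaven, which satisfies one of the alternatives. The exception is not triggered, since no defendant resides in Dunhaven (they reside in Yarrow, Selford). Condition met.
  (d) No party resides in Dunhaven. Condition not met.
  → The court lacks jurisdiction.
The Circuit Court of Dunhaven:
  (a) The corporate defendant(s) have their principal place of business in Yarrow, not Dunhaven; the operative events occurred in Rhobourne, not Dunhaven — no alternative holds. Fails.
  (b) The claim is an employment claim, not a property claim, which satisfies one of the alternatives. Condition met.
  (c) The amount in controversy is USD 22,000, below the 25,000 dollars floor; the claim is an employment claim, not a consumer claim — every alternative fails. Not satisfied.
  (d) The amount in controversy is USD 22,000, within the USD 25,000 ceiling, which satisfies one of the alternatives. Condition met.
  → Not every requirement is met — no jurisdiction.
Courts with jurisdiction: the Rhobourne Court of Common Pleas — 1 in total.

1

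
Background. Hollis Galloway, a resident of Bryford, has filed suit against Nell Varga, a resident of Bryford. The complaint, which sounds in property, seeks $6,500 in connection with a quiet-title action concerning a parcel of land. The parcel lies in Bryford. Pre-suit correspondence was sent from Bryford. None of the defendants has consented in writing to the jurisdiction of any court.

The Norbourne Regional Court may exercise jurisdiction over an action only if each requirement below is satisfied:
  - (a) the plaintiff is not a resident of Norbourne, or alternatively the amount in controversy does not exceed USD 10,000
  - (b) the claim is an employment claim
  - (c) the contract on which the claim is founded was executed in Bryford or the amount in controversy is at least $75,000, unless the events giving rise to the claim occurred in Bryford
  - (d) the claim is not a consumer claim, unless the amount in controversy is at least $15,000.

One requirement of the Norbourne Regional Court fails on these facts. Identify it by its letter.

(b)

The Norbourne Regional Court:
  (a) The plaintiff resides in Bryford, which is not Norbourne, which satisfies one of the alternatives. Met.
  (b) The claim is a property claim, not an employment claim. Not satisfied.
  (c) No contract (and hence no place of execution) is alleged; the amount in controversy is 6,500 dollars, below the $75,000 floor — none of the alternatives is met. But the operative events occurred in Bryford, and the 'unless' clause therefore excuses the requirement. Satisfied.
  (d) The claim is a property claim, not a consumer claim. Met.
Only condition (b) fails.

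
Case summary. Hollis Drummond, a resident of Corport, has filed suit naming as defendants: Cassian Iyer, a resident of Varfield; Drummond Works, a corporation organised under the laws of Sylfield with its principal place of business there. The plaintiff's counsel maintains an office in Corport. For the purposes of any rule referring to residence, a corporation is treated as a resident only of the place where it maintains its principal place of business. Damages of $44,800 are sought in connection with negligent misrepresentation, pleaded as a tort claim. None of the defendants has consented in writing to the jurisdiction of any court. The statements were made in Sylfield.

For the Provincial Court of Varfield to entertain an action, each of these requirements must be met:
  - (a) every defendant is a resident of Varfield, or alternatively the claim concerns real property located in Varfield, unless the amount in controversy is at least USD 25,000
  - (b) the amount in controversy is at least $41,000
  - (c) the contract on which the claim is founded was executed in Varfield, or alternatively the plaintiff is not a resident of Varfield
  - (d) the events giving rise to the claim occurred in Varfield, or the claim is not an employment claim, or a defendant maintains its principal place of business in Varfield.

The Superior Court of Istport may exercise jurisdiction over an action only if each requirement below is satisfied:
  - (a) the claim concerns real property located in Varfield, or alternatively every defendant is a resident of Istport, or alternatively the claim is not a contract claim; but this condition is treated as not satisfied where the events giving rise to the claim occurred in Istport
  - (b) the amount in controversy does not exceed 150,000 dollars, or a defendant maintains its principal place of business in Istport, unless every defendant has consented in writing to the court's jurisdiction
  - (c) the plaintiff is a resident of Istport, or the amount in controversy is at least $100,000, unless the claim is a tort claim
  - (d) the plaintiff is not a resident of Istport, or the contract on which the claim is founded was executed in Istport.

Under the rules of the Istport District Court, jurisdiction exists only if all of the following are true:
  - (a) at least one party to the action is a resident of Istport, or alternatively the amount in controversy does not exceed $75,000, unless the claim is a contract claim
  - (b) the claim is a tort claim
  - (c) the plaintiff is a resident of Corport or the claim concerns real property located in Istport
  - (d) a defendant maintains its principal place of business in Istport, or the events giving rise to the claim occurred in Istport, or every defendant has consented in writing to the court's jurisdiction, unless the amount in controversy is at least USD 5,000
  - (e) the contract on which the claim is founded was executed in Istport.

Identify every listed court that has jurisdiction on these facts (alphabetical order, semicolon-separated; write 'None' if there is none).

The Provincial Court of Varfield:
  (a) The defendants reside as follows — Cassian Iyer in Varfield, Drummond Works in Sylfield — not all in Varfield; the claim does not concern real property — no alternative holds. But the amount in controversy is 44,800 dollars, which meets the USD 25,000 floor, and the 'unless' clause therefore excuses the requirement. Condition met.
  (b) The amount in controversy is $44,800, which meets the $41,000 floor. Met.
  (c) The plaintiff resides in Corport, which is not Varfield, so this disjunct is met. Satisfied.
  (d) The claim is a tort claim, not an employment claim, so this disjunct is met. Satisfied.
  → All conditions met; jurisdiction exists.
The Superior Court of Istport:
  (a) The claim is a tort claim, not a contract claim, which satisfies one of the alternatives. And the carve-out is inapplicable — the operative events occurred in Sylfield, not Istport. Satisfied.
  (b) The amount in controversy is 44,800 dollars, within the USD 150,000 ceiling — that alternative is enough. Satisfied.
  (c) The plaintiff resides in Corport, not Istport; the amount in controversy is $44,800, below the $100,000 floor — none of the alternatives is met. But the claim is a tort claim, and the 'unless' clause therefore excuses the requirement. Condition met.
  (d) The plaintiff resides in Corport, which is not Istport, which satisfies one of the alternatives. Condition met.
  → The court has jurisdiction.
The Istport District Court:
  (a) The amount in controversy is $44,800, within the 75,000 dollars ceiling — that alternative is enough. Satisfied.
  (b) The claim is a tort claim. Condition met.
  (c) The plaintiff resides in Corport, so one alternative holds. Met.
  (d) The corporate defendant(s) have their principal place of business in Sylfield, not Istport; the operative events occurred in Sylfield, not Istport; no such written consent has been filed — none of the alternatives is met. But the amount in controversy is $44,800, which meets the USD 5,000 floor, and the 'unless' clause therefore excuses the requirement. Met.
  (e) No contract (and hence no place of execution) is alleged. Fails.
  → No jurisdiction.

the Provincial Court of Varfield; the Superior Court of Istport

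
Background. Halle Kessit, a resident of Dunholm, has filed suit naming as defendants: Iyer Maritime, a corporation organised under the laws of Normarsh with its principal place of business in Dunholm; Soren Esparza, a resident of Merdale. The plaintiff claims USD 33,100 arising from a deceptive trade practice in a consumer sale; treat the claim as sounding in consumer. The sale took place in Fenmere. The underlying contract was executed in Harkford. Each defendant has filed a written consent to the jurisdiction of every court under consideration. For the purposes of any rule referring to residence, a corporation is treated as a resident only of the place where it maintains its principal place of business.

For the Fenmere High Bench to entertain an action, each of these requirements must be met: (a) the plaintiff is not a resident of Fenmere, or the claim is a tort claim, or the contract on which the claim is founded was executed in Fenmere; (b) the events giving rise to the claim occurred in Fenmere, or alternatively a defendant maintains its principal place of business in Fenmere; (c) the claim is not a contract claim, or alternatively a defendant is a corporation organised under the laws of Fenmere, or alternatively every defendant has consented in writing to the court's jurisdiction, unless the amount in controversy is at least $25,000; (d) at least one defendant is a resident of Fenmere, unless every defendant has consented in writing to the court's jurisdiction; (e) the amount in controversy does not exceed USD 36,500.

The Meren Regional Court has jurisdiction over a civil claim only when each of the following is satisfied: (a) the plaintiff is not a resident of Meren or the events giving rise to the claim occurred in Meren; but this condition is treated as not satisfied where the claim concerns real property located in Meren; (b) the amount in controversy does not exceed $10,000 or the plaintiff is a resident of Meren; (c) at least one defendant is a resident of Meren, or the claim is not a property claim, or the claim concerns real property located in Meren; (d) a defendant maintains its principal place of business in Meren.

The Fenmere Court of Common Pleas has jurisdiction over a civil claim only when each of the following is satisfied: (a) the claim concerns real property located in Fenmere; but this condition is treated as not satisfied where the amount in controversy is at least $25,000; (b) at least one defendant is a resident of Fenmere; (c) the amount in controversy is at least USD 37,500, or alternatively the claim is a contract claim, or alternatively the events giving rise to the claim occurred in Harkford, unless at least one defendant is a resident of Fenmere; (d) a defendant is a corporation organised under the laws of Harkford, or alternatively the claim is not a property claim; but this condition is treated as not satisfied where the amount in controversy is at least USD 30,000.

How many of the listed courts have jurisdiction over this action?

The Fenmere High Bench:
  (a) The plaintiff resides in Dunholm, which is not Fenmere, which satisfies one of the alternatives. Met.
  (b) The operative events occurred in Fenmere — that alternative is enough. Met.
  (c) The claim is a consumer claim, not a contract claim — that alternative is enough. Met.
  (d) No defendant resides in Fenmere (they reside in Dunholm, Merdale). The proviso rescues it, though: every defendant has filed written consent. Satisfied.
  (e) The amount in controversy is 33,100 dollars, within the $36,500 ceiling. Condition met.
  → Every requirement is satisfied — jurisdiction.
The Meren Regional Court:
  (a) The plaintiff resides in Dunholm, which is not Meren, so this disjunct is met. And the carve-out is inapplicable — the claim does not concern real property. Satisfied.
  (b) The amount in controversy is USD 33,100, above the 10,000 dollars ceiling; the plaintiff resides in Dunholm, not Meren — none of the alternatives is met. Condition not met.
  (c) The claim is a consumer claim, not a property claim, so one alternative holds. Met.
  (d) The corporate defendant(s) have their principal place of business in Dunholm, not Meren. Fails.
  → The court lacks jurisdiction.
The Fenmere Court of Common Pleas:
  (a) The claim does not concern real property. Fails.
  (b) No defendant resides in Fenmere (they reside in Dunholm, Merdale). Not satisfied.
  (c) The amount in controversy is USD 33,100, below the 37,500 dollars floor; the claim is a consumer claim, not a contract claim; the operative events occurred in Fenmere, not Harkford — every alternative fails. Nor does the 'unless' clause help: no defendant resides in Fenmere (they reside in Dunholm, Merdale). Not satisfied.
  (d) The claim is a consumer claim, not a property claim, so one alternative holds. However, the amount in controversy is 33,100 dollars, which meets the USD 30,000 floor, which falls within the stated exception and so defeats the condition. Fails.
  → Not every requirement is met — no jurisdiction.
Courts with jurisdiction: the Fenmere High Bench — 1 in total.

1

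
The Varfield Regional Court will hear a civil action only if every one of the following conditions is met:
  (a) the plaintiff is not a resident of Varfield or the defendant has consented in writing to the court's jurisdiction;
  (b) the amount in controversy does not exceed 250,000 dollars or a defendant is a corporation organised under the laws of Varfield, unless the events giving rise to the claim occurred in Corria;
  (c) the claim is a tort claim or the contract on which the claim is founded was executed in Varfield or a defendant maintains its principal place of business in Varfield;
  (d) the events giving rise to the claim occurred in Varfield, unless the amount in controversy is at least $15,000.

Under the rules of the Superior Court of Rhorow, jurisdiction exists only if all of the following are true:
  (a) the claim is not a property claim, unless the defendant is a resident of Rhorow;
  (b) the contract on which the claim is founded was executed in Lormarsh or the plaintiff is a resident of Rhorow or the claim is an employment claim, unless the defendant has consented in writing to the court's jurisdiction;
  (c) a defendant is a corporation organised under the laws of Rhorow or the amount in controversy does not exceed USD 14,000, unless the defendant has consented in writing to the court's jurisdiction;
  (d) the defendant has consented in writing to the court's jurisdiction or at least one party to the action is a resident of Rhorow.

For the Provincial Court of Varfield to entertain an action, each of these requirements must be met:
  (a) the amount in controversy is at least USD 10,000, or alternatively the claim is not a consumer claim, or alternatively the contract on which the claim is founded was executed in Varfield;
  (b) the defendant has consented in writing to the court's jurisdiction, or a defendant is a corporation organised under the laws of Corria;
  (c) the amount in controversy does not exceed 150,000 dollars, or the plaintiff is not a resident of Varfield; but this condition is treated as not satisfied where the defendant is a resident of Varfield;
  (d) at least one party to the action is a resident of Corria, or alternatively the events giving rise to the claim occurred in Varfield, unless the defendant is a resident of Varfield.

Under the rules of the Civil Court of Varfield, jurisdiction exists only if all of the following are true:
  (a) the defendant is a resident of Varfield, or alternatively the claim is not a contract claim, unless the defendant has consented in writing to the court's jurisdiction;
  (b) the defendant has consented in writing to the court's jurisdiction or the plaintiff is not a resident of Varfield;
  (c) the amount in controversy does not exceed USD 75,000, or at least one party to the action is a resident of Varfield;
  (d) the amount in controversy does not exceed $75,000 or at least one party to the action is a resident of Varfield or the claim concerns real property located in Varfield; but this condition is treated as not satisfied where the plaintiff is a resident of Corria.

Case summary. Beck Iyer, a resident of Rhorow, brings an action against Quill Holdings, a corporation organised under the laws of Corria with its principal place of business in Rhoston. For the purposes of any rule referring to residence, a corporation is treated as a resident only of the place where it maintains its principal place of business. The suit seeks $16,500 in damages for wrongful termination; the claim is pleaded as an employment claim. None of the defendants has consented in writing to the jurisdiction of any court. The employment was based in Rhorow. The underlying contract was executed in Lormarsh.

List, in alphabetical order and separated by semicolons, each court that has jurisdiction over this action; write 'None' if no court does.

The Varfield Regional Court:
  (a) The plaintiff resides in Rhorow, which is not Varfield, so this disjunct is met. Met.
  (b) The amount in controversy is $16,500, within the USD 250,000 ceiling, which satisfies one of the alternatives. Condition met.
  (c) The claim is an employment claim, not a tort claim; the contract was executed in Lormarsh, not Varfield; the corporate defendant(s) have their principal place of business in Rhoston, not Varfield — none of the alternatives is met. Not met.
  (d) The operative events occurred in Rhorow, not Varfield. The proviso rescues it, though: the amount in controversy is USD 16,500, which meets the $15,000 floor. Satisfied.
  → The court lacks jurisdiction.
The Superior Court of Rhorow:
  (a) The claim is an employment claim, not a property claim. Condition met.
  (b) The contract was executed in Lormarsh, which satisfies one of the alternatives. Condition met.
  (c) The corporate defendant(s) are organised in Corria, not Rhorow; the amount in controversy is USD 16,500, above the USD 14,000 ceiling — none of the alternatives is met. Nor does the 'unless' clause help: no such written consent has been filed. Fails.
  (d) Beck Iyer resides in Rhorow — that alternative is enough. Condition met.
  → No jurisdiction.
The Provincial Court of Varfield:
  (a) The amount in controversy is USD 16,500, which meets the USD 10,000 floor, so one alternative holds. Met.
  (b) Quill Holdings is organised under the laws of Corria, which satisfies one of the alternatives. Met.
  (c) The amount in controversy is $16,500, within the 150,000 dollars ceiling — that alternative is enough. And the carve-out is inapplicable — the defendant resides in Rhoston, not Varfield. Satisfied.
  (d) No party resides in Corria; the operative events occurred in Rhorow, not Varfield — every alternative fails. Nor does the 'unless' clause help: the defendant resides in Rhoston, not Varfield. Fails.
  → Not every requirement is met — no jurisdiction.
The Civil Court of Varfield:
  (a) The claim is an employment claim, not a contract claim, so this disjunct is met. Satisfied.
  (b) The plaintiff resides in Rhorow, which is not Varfield, which satisfies one of the alternatives. Satisfied.
  (c) The amount in controversy is $16,500, within the USD 75,000 ceiling, so one alternative holds. Satisfied.
  (d) The amount in controversy is 16,500 dollars, within the $75,000 ceiling — that alternative is enough. And the carve-out is inapplicable — the plaintiff resides in Rhorow, not Corria. Condition met.
  → All conditions met; jurisdiction exists.

the Civil Court of Varfield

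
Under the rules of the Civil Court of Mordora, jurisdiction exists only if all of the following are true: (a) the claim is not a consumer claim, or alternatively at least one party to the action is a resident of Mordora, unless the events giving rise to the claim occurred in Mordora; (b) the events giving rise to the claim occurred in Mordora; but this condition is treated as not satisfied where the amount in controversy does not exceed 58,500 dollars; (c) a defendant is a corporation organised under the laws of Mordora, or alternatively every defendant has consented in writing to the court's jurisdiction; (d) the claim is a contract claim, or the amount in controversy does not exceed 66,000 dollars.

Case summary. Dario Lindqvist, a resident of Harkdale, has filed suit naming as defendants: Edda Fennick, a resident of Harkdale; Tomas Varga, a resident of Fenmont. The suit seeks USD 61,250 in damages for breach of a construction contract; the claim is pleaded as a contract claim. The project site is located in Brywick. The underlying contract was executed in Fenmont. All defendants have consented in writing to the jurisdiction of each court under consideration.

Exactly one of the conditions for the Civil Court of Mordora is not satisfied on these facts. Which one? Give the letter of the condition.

The Civil Court of Mordora:
  (a) The claim is a contract claim, not a consumer claim, which satisfies one of the alternatives. Condition met.
  (b) The operative events occurred in Brywick, not Mordora. Fails.
  (c) Every defendant has filed written consent, so one alternative holds. Met.
  (d) The claim is a contract claim — that alternative is enough. Satisfied.
Only condition (b) fails.

(b)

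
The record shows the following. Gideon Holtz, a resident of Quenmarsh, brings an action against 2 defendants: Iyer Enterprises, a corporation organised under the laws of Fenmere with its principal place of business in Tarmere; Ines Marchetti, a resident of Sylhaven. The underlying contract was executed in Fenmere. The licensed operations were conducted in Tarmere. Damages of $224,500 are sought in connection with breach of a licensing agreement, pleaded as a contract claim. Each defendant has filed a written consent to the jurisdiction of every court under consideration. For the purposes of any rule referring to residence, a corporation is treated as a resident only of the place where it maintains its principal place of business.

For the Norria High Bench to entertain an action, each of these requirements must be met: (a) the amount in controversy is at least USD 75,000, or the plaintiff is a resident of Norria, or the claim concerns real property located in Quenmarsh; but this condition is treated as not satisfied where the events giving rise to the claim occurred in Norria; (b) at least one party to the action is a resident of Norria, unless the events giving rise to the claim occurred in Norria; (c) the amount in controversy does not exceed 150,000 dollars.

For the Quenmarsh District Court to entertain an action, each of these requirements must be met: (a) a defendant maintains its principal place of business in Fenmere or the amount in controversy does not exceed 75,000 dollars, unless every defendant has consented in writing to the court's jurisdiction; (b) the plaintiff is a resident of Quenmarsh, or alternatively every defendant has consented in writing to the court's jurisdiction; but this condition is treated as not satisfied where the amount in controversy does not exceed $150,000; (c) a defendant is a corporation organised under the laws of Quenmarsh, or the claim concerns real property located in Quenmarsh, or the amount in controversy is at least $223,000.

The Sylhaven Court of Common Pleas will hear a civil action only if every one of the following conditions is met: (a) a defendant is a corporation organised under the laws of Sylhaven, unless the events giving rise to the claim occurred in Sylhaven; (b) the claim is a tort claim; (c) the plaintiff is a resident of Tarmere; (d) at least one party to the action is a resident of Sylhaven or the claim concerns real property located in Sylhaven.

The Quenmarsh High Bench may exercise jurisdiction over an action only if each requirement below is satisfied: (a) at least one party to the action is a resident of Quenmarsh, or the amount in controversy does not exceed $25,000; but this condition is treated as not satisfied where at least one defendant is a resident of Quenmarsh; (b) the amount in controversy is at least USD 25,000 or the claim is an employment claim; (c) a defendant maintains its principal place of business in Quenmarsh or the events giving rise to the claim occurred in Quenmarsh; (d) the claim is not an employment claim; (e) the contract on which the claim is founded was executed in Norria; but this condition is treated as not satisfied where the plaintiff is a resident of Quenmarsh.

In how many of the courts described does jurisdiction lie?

The Norria High Bench:
  (a) The amount in controversy is USD 224,500, which meets the USD 75,000 floor, so one alternative holds. The exception is not triggered, since the operative events occurred in Tarmere, not Norria. Satisfied.
  (b) No party resides in Norria. And the operative events occurred in Tarmere, not Norria, so the proviso does not save it. Not satisfied.
  (c) The amount in controversy is 224,500 dollars, above the $150,000 ceiling. Not satisfied.
  → At least one condition fails; no jurisdiction.
The Quenmarsh District Court:
  (a) The corporate defendant(s) have their principal place of business in Tarmere, not Fenmere; the amount in controversy is $224,500, above the $75,000 ceiling — no alternative holds. However, every defendant has filed written consent, so the 'unless' proviso supplies this condition. Met.
  (b) The plaintiff resides in Quenmarsh, so this disjunct is met. The carve-out does not apply: the amount in controversy is 224,500 dollars, above the USD 150,000 ceiling. Satisfied.
  (c) The amount in controversy is 224,500 dollars, which meets the $223,000 floor — that alternative is enough. Met.
  → All conditions met; jurisdiction exists.
The Sylhaven Court of Common Pleas:
  (a) The corporate defendant(s) are organised in Fenmere, not Sylhaven. And the operative events occurred in Tarmere, not Sylhaven, so the proviso does not save it. Condition not met.
  (b) The claim is a contract claim, not a tort claim. Not satisfied.
  (c) The plaintiff resides in Quenmarsh, not Tarmere. Condition not met.
  (d) Ines Marchetti resides in Sylhaven, which satisfies one of the alternatives. Met.
  → Not every requirement is met — no jurisdiction.
The Quenmarsh High Bench:
  (a) Gideon Holtz resides in Quenmarsh, so one alternative holds. And the carve-out is inapplicable — no defendant resides in Quenmarsh (they reside in Tarmere, Sylhaven). Met.
  (b) The amount in controversy is $224,500, which meets the USD 25,000 floor — that alternative is enough. Satisfied.
  (c) The corporate defendant(s) have their principal place of business in Tarmere, not Quenmarsh; the operative events occurred in Tarmere, not Quenmarsh — every alternative fails. Not satisfied.
  (d) The claim is a contract claim, not an employment claim. Condition met.
  (e) The contract was executed in Fenmere, not Norria. Not met.
  → No jurisdiction.
Courts with jurisdiction: the Quenmarsh District Court — 1 in total.

1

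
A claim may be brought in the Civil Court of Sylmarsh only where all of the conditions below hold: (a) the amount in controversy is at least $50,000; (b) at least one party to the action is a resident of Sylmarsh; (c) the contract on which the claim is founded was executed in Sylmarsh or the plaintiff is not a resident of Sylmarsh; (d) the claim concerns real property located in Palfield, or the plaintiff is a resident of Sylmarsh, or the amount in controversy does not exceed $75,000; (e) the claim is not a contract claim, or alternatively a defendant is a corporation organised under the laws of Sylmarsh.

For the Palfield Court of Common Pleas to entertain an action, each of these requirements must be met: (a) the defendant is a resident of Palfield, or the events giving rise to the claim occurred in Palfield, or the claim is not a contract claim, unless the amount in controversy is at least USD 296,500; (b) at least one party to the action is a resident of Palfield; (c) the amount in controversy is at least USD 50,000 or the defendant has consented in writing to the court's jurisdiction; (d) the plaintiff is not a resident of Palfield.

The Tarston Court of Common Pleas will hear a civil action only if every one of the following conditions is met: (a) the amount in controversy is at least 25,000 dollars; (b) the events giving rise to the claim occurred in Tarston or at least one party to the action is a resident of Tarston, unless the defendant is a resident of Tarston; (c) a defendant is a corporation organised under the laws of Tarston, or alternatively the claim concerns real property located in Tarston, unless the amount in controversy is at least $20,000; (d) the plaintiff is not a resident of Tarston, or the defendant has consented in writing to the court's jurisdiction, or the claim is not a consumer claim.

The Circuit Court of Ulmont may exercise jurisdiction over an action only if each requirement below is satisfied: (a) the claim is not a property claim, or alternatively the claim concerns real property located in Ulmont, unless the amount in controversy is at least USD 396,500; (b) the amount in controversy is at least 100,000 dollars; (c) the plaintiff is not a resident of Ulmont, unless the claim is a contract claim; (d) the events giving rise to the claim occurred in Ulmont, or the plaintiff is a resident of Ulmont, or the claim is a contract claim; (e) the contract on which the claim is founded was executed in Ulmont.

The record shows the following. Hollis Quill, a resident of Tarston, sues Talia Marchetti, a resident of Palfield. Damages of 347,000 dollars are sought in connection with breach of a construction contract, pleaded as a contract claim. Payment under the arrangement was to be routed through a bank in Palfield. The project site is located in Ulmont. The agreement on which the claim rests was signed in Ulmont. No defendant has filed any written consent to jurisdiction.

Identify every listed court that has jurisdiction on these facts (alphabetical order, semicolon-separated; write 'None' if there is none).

the Circuit Court of Ulmont; the Palfield Court of Common Pleas; the Tarston Court of Common Pleas

The Civil Court of Sylmarsh:
  (a) The amount in controversy is USD 347,000, which meets the $50,000 floor. Satisfied.
  (b) No party resides in Sylmarsh. Not met.
  (c) The plaintiff resides in Tarston, which is not Sylmarsh — that alternative is enough. Satisfied.
  (d) The claim does not concern real property; the plaintiff resides in Tarston, not Sylmarsh; the amount in controversy is USD 347,000, above the USD 75,000 ceiling — none of the alternatives is met. Condition not met.
  (e) The claim is a contract claim; no defendant is a corporation — none of the alternatives is met. Not satisfied.
  → Not every requirement is met — no jurisdiction.
The Palfield Court of Common Pleas:
  (a) The defendant resides in Palfield — that alternative is enough. Satisfied.
  (b) Talia Marchetti resides in Palfield. Satisfied.
  (c) The amount in controversy is $347,000, which meets the 50,000 dollars floor, so this disjunct is met. Condition met.
  (d) The plaintiff resides in Tarston, which is not Palfield. Met.
  → Jurisdiction lies.
The Tarston Court of Common Pleas:
  (a) The amount in controversy is USD 347,000, which meets the 25,000 dollars floor. Condition met.
  (b) Hollis Quill resides in Tarston, so one alternative holds. Satisfied.
  (c) No defendant is a corporation; the claim does not concern real property — no alternative holds. The proviso rescues it, though: the amount in controversy is $347,000, which meets the USD 20,000 floor. Satisfied.
  (d) The claim is a contract claim, not a consumer claim, so this disjunct is met. Condition met.
  → The court has jurisdiction.
The Circuit Court of Ulmont:
  (a) The claim is a contract claim, not a property claim, so this disjunct is met. Satisfied.
  (b) The amount in controversy is $347,000, which meets the $100,000 floor. Condition met.
  (c) The plaintiff resides in Tarston, which is not Ulmont. Satisfied.
  (d) The operative events occurred in Ulmont, which satisfies one of the alternatives. Met.
  (e) The contract was executed in Ulmont. Met.
  → All conditions met; jurisdiction exists.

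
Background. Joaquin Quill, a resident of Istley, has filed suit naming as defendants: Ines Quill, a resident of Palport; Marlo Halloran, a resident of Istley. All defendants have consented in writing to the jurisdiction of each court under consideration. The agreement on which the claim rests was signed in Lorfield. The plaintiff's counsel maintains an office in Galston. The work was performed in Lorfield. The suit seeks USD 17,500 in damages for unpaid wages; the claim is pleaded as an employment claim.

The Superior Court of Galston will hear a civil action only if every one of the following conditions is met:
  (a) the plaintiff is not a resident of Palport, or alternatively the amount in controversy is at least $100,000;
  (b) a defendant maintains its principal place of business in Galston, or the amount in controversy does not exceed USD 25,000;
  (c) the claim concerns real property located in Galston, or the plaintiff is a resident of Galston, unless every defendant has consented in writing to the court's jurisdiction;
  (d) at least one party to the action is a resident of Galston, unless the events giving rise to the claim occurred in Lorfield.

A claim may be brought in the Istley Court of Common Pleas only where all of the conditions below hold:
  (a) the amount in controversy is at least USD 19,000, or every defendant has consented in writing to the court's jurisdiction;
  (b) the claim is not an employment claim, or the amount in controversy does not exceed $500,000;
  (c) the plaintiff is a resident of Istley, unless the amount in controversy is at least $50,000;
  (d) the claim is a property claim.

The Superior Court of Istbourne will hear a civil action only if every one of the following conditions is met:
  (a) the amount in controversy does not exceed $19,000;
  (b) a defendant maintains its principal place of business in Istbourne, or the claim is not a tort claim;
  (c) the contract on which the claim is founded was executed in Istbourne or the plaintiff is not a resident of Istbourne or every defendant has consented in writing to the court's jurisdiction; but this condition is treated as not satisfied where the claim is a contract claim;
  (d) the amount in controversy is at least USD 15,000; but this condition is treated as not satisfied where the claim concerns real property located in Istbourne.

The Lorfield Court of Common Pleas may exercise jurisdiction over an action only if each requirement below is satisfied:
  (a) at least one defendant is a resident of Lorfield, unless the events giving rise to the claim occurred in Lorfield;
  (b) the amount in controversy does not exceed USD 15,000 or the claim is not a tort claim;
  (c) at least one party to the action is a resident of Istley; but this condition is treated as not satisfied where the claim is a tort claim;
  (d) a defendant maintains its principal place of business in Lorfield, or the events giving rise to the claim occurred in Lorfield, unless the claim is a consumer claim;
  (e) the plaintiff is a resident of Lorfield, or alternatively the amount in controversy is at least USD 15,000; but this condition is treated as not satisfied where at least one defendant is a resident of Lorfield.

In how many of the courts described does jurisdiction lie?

3

The Superior Court of Galston:
  (a) The plaintiff resides in Istley, which is not Palport, so one alternative holds. Satisfied.
  (b) The amount in controversy is $17,500, within the $25,000 ceiling, so this disjunct is met. Satisfied.
  (c) The claim does not concern real property; the plaintiff resides in Istley, not Galston — every alternative fails. However, every defendant has filed written consent, so the 'unless' proviso supplies this condition. Satisfied.
  (d) No party resides in Galston. However, the operative events occurred in Lorfield, so the 'unless' proviso supplies this condition. Met.
  → Jurisdiction lies.
The Istley Court of Common Pleas:
  (a) Every defendant has filed written consent, which satisfies one of the alternatives. Condition met.
  (b) The amount in controversy is $17,500, within the 500,000 dollars ceiling, so one alternative holds. Condition met.
  (c) The plaintiff resides in Istley. Condition met.
  (d) The claim is an employment claim, not a property claim. Not satisfied.
  → The court lacks jurisdiction.
The Superior Court of Istbourne:
  (a) The amount in controversy is $17,500, within the USD 19,000 ceiling. Satisfied.
  (b) The claim is an employment claim, not a tort claim, so one alternative holds. Met.
  (c) The plaintiff resides in Istley, which is not Istbourne, so one alternative holds. The exception is not triggered, since the claim is an employment claim, not a contract claim. Met.
  (d) The amount in controversy is USD 17,500, which meets the 15,000 dollars floor. And the carve-out is inapplicable — the claim does not concern real property. Satisfied.
  → Every requirement is satisfied — jurisdiction.
The Lorfield Court of Common Pleas:
  (a) No defendant resides in Lorfield (they reside in Palport, Istley). But the operative events occurred in Lorfield, and the 'unless' clause therefore excuses the requirement. Condition met.
  (b) The claim is an employment claim, not a tort claim, which satisfies one of the alternatives. Condition met.
  (c) Joaquin Quill resides in Istley. And the carve-out is inapplicable — the claim is an employment claim, not a tort claim. Met.
  (d) The operative events occurred in Lorfield, so this disjunct is met. Met.
  (e) The amount in controversy is 17,500 dollars, which meets the USD 15,000 floor — that alternative is enough. The exception is not triggered, since no defendant resides in Lorfield (they reside in Palport, Istley). Satisfied.
  → Every requirement is satisfied — jurisdiction.
Courts with jurisdiction: the Superior Court of Galston, the Superior Court of Istbourne, the Lorfield Court of Common Pleas — 3 in total.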